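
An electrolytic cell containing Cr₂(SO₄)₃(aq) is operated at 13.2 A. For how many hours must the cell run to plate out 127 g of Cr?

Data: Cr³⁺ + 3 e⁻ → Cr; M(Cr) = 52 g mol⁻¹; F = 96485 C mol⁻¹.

14.9 h

n(Cr) = m/M = 127 / 52 = 2.442 mol.
Each Cr atom requires 3 electrons, so n(e⁻) = 3 × 2.442 = 7.327 mol.
Q = n(e⁻)·F = 7.327 × 96485 = 706900 C.
t = Q/I = 706900 / 13.20 A = 53560 s = 14.9 h.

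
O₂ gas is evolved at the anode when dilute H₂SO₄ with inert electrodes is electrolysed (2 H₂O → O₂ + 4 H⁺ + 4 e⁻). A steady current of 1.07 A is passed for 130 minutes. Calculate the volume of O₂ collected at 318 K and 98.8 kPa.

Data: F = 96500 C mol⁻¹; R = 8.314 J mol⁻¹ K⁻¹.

0.579 L

Q = I·t = 1.070 A × 7800.0 s = 8346 C.
n(e⁻) = Q/F = 8346 / 96500 = 0.08649 mol.
4 electrons are transferred per O₂ molecule, so n(O₂) = 0.08649 / 4 = 0.02162 mol.
V = nRT/P = (0.02162 × 8.314 × 318) / (98.8 × 10³ Pa) = 5.79 × 10⁻⁴ m³ = 0.579 L.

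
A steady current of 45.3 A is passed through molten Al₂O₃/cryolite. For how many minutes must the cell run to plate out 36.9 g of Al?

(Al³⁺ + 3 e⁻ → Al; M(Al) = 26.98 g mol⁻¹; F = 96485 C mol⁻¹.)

n(Al) = m/M = 36.9 / 26.98 = 1.368 mol.
Each Al atom requires 3 electrons, so n(e⁻) = 3 × 1.368 = 4.103 mol.
Q = n(e⁻)·F = 4.103 × 96485 = 395900 C.
t = Q/I = 395900 / 45.30 A = 8739 s = 146 min.

146 min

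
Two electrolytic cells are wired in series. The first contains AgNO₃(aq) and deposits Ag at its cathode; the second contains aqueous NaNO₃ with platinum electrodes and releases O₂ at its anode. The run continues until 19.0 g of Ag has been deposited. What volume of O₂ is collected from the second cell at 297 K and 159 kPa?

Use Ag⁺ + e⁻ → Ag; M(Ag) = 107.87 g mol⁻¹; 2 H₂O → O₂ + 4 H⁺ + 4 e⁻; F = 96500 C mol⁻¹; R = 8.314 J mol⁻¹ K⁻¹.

n(Ag) = 19.0 / 107.87 = 0.1761 mol, so n(e⁻) = 1 × 0.1761 = 0.1761 mol.
The cells are in series, so the same 0.1761 mol of electrons passes through the second cell.
2 H₂O → O₂ + 4 H⁺ + 4 e⁻ — 4 mol e⁻ per mol O₂, so n(O₂) = 0.1761/4 = 0.04403 mol.
V = nRT/P = (0.04403 × 8.314 × 297) / (159 × 10³) = 6.84 × 10⁻⁴ m³ = 0.684 L.

0.684 L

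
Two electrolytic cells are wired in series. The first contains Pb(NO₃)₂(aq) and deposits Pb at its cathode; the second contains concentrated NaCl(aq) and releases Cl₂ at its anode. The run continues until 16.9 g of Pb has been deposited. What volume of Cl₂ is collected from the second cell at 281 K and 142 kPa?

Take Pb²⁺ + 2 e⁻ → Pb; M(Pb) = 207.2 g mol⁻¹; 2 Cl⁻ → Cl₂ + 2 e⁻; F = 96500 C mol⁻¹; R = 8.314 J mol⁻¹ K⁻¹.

n(Pb) = 16.9 / 207.2 = 0.08156 mol, so n(e⁻) = 2 × 0.08156 = 0.1631 mol.
The cells are in series, so the same 0.1631 mol of electrons passes through the second cell.
2 Cl⁻ → Cl₂ + 2 e⁻ — 2 mol e⁻ per mol Cl₂, so n(Cl₂) = 0.1631/2 = 0.08156 mol.
V = nRT/P = (0.08156 × 8.314 × 281) / (142 × 10³) = 0.00134 m³ = 1.34 L.

1.34 L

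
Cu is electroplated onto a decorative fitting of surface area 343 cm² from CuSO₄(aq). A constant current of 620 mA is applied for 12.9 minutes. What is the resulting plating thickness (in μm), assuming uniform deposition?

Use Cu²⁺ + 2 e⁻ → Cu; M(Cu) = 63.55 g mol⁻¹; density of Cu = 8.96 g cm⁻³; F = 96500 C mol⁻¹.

Q = I·t = 0.6200 × 774.00 = 479.9 C; n(e⁻) = 0.004973 mol.
n(Cu) = n(e⁻)/2 = 0.002486 mol, so m = 0.002486 × 63.55 = 0.1580 g.
Volume = m/ρ = 0.1580 / 8.96 = 0.01764 cm³.
Thickness = V/A = 0.01764 / 343 = 5.14 × 10⁻⁵ cm = 0.514 μm.

0.514 μm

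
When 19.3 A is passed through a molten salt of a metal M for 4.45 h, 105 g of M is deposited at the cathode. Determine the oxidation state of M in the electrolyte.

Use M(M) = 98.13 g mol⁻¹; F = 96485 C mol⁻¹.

Q = I·t = 19.30 A × 16020 s = 309200 C, so n(e⁻) = 309200/96485 = 3.204 mol.
n(M) deposited = 105 / 98.13 = 1.070 mol.
Electrons per atom = n(e⁻)/n(M) = 3.204 / 1.070 = 2.99 ≈ 3, so the ion is M³⁺.

+3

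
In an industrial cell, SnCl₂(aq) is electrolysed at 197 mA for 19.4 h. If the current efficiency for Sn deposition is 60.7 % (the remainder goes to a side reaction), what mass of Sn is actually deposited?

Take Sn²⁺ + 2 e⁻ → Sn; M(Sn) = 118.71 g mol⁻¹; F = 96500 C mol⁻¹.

5.14 g

Q = I·t = 0.1970 × 69840 = 13760 C.
n(e⁻) = 13760/96500 = 0.1426 mol; theoretically n(Sn) = 0.1426/2 = 0.07129 mol, m_theo = 8.463 g.
At 60.7 % efficiency, m_actual = 0.607 × 8.463 = 5.14 g.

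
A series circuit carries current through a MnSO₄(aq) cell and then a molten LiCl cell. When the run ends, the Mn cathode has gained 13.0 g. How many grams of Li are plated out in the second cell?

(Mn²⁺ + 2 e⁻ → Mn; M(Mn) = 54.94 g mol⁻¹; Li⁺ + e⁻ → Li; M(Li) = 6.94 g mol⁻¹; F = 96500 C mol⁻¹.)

n(Mn) = 13.0 / 54.94 = 0.2366 mol.
Since Mn²⁺ + 2 e⁻ → Mn, n(e⁻) passed = 2 × 0.2366 = 0.4732 mol.
Cells in series carry the same charge, so the same 0.4732 mol of electrons passes through cell 2.
Li⁺ + e⁻ → Li, so n(Li) = 0.4732 / 1 = 0.4732 mol.
m(Li) = 0.4732 × 6.94 = 3.28 g.

3.28 g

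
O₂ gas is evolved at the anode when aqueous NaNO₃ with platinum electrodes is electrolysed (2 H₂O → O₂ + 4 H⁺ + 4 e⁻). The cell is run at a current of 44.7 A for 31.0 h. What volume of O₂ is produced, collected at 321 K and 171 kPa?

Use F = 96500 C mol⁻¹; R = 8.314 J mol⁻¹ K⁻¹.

202 L

Q = I·t = 44.70 A × 111600 s = 4989000 C.
n(e⁻) = Q/F = 4989000 / 96500 = 51.69 mol.
4 electrons are transferred per O₂ molecule, so n(O₂) = 51.69 / 4 = 12.92 mol.
V = nRT/P = (12.92 × 8.314 × 321) / (171 × 10³ Pa) = 0.202 m³ = 202 L.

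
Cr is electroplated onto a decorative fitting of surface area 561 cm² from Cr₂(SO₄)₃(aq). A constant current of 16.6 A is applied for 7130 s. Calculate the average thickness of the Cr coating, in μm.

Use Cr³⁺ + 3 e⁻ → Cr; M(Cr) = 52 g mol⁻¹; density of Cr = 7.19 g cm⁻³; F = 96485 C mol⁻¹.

52.7 μm

Q = I·t = 16.60 × 7130.0 = 118400 C; n(e⁻) = 1.227 mol.
n(Cr) = n(e⁻)/3 = 0.4089 mol, so m = 0.4089 × 52 = 21.26 g.
Volume = m/ρ = 21.26 / 7.19 = 2.957 cm³.
Thickness = V/A = 2.957 / 561 = 0.00527 cm = 52.7 μm.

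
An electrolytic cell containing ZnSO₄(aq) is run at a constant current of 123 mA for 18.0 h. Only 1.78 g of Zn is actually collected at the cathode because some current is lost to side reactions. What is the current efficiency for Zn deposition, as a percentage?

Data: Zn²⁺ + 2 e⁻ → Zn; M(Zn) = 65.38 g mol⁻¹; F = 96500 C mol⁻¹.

Q = I·t = 0.1230 × 64800 = 7970 C; n(e⁻) = 7970/96500 = 0.08259 mol.
Theoretical n(Zn) = n(e⁻)/2 = 0.04130 mol, i.e. m_theo = 0.04130 × 65.38 = 2.700 g.
Efficiency = m_actual / m_theo = 1.78 / 2.700 = 65.9 %.

65.9 %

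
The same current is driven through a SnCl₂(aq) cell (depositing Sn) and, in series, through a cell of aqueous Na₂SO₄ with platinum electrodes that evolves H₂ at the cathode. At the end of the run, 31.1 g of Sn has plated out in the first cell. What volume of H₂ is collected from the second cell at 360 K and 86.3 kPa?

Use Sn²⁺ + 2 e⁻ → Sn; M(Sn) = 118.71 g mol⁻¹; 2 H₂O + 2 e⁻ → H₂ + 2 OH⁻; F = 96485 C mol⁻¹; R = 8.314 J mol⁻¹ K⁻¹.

9.09 L

n(Sn) = 31.1 / 118.71 = 0.2620 mol, so n(e⁻) = 2 × 0.2620 = 0.5240 mol.
The cells are in series, so the same 0.5240 mol of electrons passes through the second cell.
2 H₂O + 2 e⁻ → H₂ + 2 OH⁻ — 2 mol e⁻ per mol H₂, so n(H₂) = 0.5240/2 = 0.2620 mol.
V = nRT/P = (0.2620 × 8.314 × 360) / (86.3 × 10³) = 0.00909 m³ = 9.09 L.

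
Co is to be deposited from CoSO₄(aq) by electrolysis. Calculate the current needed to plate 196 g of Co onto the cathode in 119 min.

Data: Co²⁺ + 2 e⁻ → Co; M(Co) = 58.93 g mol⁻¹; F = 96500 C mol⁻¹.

n(Co) = 196 / 58.93 = 3.326 mol.
n(e⁻) = 2 × 3.326 = 6.652 mol.
Q = n(e⁻)·F = 6.652 × 96500 = 641900 C.
I = Q/t = 641900 / 7140.0 s = 89.9 A.

89.9 A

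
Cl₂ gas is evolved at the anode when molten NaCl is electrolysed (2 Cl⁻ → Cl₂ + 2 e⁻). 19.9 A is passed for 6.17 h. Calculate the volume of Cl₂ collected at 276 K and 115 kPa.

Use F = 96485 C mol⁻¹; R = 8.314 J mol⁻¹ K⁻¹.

Q = I·t = 19.90 A × 22212 s = 442000 C.
n(e⁻) = Q/F = 442000 / 96485 = 4.581 mol.
2 electrons are transferred per Cl₂ molecule, so n(Cl₂) = 4.581 / 2 = 2.291 mol.
V = nRT/P = (2.291 × 8.314 × 276) / (115 × 10³ Pa) = 0.0457 m³ = 45.7 L.

45.7 L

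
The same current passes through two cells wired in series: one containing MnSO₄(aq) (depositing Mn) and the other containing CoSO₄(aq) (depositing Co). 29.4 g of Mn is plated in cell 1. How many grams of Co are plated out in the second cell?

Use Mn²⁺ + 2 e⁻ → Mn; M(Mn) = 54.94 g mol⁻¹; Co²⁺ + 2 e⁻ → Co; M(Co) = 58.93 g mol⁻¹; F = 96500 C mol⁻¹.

n(Mn) = 29.4 / 54.94 = 0.5351 mol.
Since Mn²⁺ + 2 e⁻ → Mn, n(e⁻) passed = 2 × 0.5351 = 1.070 mol.
Cells in series carry the same charge, so the same 1.070 mol of electrons passes through cell 2.
Co²⁺ + 2 e⁻ → Co, so n(Co) = 1.070 / 2 = 0.5351 mol.
m(Co) = 0.5351 × 58.93 = 31.5 g.

31.5 g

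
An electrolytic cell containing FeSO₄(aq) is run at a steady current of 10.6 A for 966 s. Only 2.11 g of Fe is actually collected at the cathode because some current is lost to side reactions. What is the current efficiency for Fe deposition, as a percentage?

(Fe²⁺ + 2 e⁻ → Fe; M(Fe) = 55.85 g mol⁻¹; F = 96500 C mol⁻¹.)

71.2 %

Q = I·t = 10.60 × 966.00 = 10240 C; n(e⁻) = 10240/96500 = 0.1061 mol.
Theoretical n(Fe) = n(e⁻)/2 = 0.05305 mol, i.e. m_theo = 0.05305 × 55.85 = 2.963 g.
Efficiency = m_actual / m_theo = 2.11 / 2.963 = 71.2 %.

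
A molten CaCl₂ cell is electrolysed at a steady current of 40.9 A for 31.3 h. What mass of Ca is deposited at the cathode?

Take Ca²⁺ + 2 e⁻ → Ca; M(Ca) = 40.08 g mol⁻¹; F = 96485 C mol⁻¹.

Q = I·t = 40.90 A × 112680 s = 4609000 C.
n(e⁻) = Q/F = 4609000 / 96485 = 47.77 mol.
Ca²⁺ + 2 e⁻ → Ca, so n(Ca) = n(e⁻)/2 = 23.88 mol.
m = n·M = 23.88 × 40.08 = 957 g.

957 g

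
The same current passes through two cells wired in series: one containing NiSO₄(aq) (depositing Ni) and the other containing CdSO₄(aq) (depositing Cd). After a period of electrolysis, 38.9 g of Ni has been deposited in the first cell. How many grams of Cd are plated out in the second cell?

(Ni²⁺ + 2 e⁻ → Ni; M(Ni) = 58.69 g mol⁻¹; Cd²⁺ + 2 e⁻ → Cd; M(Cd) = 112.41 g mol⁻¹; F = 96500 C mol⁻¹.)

n(Ni) = 38.9 / 58.69 = 0.6628 mol.
Since Ni²⁺ + 2 e⁻ → Ni, n(e⁻) passed = 2 × 0.6628 = 1.326 mol.
Cells in series carry the same charge, so the same 1.326 mol of electrons passes through cell 2.
Cd²⁺ + 2 e⁻ → Cd, so n(Cd) = 1.326 / 2 = 0.6628 mol.
m(Cd) = 0.6628 × 112.41 = 74.5 g.

74.5 g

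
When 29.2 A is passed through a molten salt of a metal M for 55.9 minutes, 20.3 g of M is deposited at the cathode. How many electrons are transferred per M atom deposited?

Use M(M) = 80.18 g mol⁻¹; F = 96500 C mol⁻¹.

4

Q = I·t = 29.20 A × 3354.0 s = 97940 C, so n(e⁻) = 97940/96500 = 1.015 mol.
n(M) deposited = 20.3 / 80.18 = 0.2532 mol.
Electrons per atom = n(e⁻)/n(M) = 1.015 / 0.2532 = 4.01 ≈ 4, so the ion is M⁴⁺.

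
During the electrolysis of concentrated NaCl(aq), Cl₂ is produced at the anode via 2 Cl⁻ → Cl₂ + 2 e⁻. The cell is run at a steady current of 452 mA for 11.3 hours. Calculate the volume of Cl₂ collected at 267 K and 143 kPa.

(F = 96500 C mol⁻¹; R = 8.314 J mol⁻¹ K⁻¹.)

1.48 L

Q = I·t = 0.4520 A × 40680 s = 18390 C.
n(e⁻) = Q/F = 18390 / 96500 = 0.1905 mol.
2 electrons are transferred per Cl₂ molecule, so n(Cl₂) = 0.1905 / 2 = 0.09527 mol.
V = nRT/P = (0.09527 × 8.314 × 267) / (143 × 10³ Pa) = 0.00148 m³ = 1.48 L.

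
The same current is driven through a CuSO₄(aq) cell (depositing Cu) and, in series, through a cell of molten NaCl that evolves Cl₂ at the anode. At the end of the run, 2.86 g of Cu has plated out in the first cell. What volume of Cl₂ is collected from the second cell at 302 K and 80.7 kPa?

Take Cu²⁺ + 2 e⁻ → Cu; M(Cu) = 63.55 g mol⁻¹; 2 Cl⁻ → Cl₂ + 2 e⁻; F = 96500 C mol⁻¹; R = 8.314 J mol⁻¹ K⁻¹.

1.40 L

n(Cu) = 2.86 / 63.55 = 0.04500 mol, so n(e⁻) = 2 × 0.04500 = 0.09001 mol.
The cells are in series, so the same 0.09001 mol of electrons passes through the second cell.
2 Cl⁻ → Cl₂ + 2 e⁻ — 2 mol e⁻ per mol Cl₂, so n(Cl₂) = 0.09001/2 = 0.04500 mol.
V = nRT/P = (0.04500 × 8.314 × 302) / (80.7 × 10³) = 0.00140 m³ = 1.40 L.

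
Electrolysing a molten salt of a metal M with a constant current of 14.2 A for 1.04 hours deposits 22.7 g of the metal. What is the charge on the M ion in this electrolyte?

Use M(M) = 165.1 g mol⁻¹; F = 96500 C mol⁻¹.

Q = I·t = 14.20 A × 3744.0 s = 53160 C, so n(e⁻) = 53160/96500 = 0.5509 mol.
n(M) deposited = 22.7 / 165.1 = 0.1375 mol.
Electrons per atom = n(e⁻)/n(M) = 0.5509 / 0.1375 = 4.01 ≈ 4, so the ion is M⁴⁺.

+4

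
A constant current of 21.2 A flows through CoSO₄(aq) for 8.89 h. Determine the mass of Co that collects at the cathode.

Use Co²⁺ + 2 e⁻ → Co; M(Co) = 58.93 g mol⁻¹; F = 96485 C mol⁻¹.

207 g

Q = I·t = 21.20 A × 32004 s = 678500 C.
n(e⁻) = Q/F = 678500 / 96485 = 7.032 mol.
Co²⁺ + 2 e⁻ → Co, so n(Co) = n(e⁻)/2 = 3.516 mol.
m = n·M = 3.516 × 58.93 = 207 g.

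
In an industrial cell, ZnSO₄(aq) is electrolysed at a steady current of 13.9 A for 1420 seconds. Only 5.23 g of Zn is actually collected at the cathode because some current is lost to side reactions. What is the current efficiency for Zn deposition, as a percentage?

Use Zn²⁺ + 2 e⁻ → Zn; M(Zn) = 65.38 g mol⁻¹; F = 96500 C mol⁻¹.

Q = I·t = 13.90 × 1420.0 = 19740 C; n(e⁻) = 19740/96500 = 0.2045 mol.
Theoretical n(Zn) = n(e⁻)/2 = 0.1023 mol, i.e. m_theo = 0.1023 × 65.38 = 6.686 g.
Efficiency = m_actual / m_theo = 5.23 / 6.686 = 78.2 %.

78.2 %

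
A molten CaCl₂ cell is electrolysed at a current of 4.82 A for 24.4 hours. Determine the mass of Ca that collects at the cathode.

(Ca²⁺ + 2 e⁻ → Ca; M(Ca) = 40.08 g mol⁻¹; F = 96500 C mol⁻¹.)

Q = I·t = 4.820 A × 87840 s = 423400 C.
n(e⁻) = Q/F = 423400 / 96500 = 4.387 mol.
Ca²⁺ + 2 e⁻ → Ca, so n(Ca) = n(e⁻)/2 = 2.194 mol.
m = n·M = 2.194 × 40.08 = 87.9 g.

87.9 g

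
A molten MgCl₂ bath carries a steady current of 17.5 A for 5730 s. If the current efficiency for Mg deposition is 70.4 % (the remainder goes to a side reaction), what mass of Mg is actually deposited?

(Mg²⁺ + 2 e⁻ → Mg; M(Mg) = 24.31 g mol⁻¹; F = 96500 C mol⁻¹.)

8.89 g

Q = I·t = 17.50 × 5730.0 = 100300 C.
n(e⁻) = 100300/96500 = 1.039 mol; theoretically n(Mg) = 1.039/2 = 0.5196 mol, m_theo = 12.63 g.
At 70.4 % efficiency, m_actual = 0.704 × 12.63 = 8.89 g.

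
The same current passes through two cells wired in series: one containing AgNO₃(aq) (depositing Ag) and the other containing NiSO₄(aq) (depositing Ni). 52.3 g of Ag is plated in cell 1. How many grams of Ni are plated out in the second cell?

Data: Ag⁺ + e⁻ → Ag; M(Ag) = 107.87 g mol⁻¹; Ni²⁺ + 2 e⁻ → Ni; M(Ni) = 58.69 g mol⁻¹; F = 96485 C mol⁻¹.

n(Ag) = 52.3 / 107.87 = 0.4848 mol.
Since Ag⁺ + e⁻ → Ag, n(e⁻) passed = 1 × 0.4848 = 0.4848 mol.
Cells in series carry the same charge, so the same 0.4848 mol of electrons passes through cell 2.
Ni²⁺ + 2 e⁻ → Ni, so n(Ni) = 0.4848 / 2 = 0.2424 mol.
m(Ni) = 0.2424 × 58.69 = 14.2 g.

14.2 g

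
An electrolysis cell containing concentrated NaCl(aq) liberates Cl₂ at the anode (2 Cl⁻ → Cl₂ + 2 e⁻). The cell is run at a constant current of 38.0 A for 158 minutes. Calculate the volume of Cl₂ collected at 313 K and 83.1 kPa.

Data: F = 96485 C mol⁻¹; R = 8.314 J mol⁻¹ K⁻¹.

58.5 L

Q = I·t = 38.00 A × 9480.0 s = 360200 C.
n(e⁻) = Q/F = 360200 / 96485 = 3.734 mol.
2 electrons are transferred per Cl₂ molecule, so n(Cl₂) = 3.734 / 2 = 1.867 mol.
V = nRT/P = (1.867 × 8.314 × 313) / (83.1 × 10³ Pa) = 0.0585 m³ = 58.5 L.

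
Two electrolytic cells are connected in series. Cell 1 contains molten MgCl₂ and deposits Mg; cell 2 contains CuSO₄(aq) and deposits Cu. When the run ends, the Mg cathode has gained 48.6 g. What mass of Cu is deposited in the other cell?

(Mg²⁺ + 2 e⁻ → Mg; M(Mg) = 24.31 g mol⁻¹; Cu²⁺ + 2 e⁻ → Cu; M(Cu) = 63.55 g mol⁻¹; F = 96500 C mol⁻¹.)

n(Mg) = 48.6 / 24.31 = 1.999 mol.
Since Mg²⁺ + 2 e⁻ → Mg, n(e⁻) passed = 2 × 1.999 = 3.998 mol.
Cells in series carry the same charge, so the same 3.998 mol of electrons passes through cell 2.
Cu²⁺ + 2 e⁻ → Cu, so n(Cu) = 3.998 / 2 = 1.999 mol.
m(Cu) = 1.999 × 63.55 = 127 g.

127 g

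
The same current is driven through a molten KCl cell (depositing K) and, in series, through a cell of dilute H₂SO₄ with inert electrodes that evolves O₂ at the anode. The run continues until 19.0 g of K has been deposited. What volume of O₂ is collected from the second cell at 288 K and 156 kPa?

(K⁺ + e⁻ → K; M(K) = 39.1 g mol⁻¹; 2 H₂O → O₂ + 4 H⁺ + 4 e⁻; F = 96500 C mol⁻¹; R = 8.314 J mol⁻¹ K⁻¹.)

1.86 L

n(K) = 19.0 / 39.1 = 0.4859 mol, so n(e⁻) = 1 × 0.4859 = 0.4859 mol.
The cells are in series, so the same 0.4859 mol of electrons passes through the second cell.
2 H₂O → O₂ + 4 H⁺ + 4 e⁻ — 4 mol e⁻ per mol O₂, so n(O₂) = 0.4859/4 = 0.1215 mol.
V = nRT/P = (0.1215 × 8.314 × 288) / (156 × 10³) = 0.00186 m³ = 1.86 L.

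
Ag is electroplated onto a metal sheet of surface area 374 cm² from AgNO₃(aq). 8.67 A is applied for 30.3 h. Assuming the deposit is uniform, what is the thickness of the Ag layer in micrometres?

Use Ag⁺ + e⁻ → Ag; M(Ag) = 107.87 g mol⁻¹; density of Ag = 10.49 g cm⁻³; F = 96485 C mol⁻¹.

Q = I·t = 8.670 × 109080 = 945700 C; n(e⁻) = 9.802 mol.
n(Ag) = n(e⁻)/1 = 9.802 mol, so m = 9.802 × 107.87 = 1057 g.
Volume = m/ρ = 1057 / 10.49 = 100.8 cm³.
Thickness = V/A = 100.8 / 374 = 0.269 cm = 2690 μm.

2690 μm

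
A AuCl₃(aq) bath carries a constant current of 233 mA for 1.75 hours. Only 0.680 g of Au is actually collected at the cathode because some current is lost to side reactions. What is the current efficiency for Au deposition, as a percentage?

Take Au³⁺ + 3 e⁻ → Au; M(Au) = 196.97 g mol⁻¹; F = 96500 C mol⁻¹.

68.1 %

Q = I·t = 0.2330 × 6300.0 = 1468 C; n(e⁻) = 1468/96500 = 0.01521 mol.
Theoretical n(Au) = n(e⁻)/3 = 0.005070 mol, i.e. m_theo = 0.005070 × 196.97 = 0.9987 g.
Efficiency = m_actual / m_theo = 0.680 / 0.9987 = 68.1 %.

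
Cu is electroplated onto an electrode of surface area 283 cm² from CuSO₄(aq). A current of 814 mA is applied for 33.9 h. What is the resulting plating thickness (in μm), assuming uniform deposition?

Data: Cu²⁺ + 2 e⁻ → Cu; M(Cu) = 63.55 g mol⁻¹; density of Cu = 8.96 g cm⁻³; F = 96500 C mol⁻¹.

129 μm

Q = I·t = 0.8140 × 122040 = 99340 C; n(e⁻) = 1.029 mol.
n(Cu) = n(e⁻)/2 = 0.5147 mol, so m = 0.5147 × 63.55 = 32.71 g.
Volume = m/ρ = 32.71 / 8.96 = 3.651 cm³.
Thickness = V/A = 3.651 / 283 = 0.0129 cm = 129 μm.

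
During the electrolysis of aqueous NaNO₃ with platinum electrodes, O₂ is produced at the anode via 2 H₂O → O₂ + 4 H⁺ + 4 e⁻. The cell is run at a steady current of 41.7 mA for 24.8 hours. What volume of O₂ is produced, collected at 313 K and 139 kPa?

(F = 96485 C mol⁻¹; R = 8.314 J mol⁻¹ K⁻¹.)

0.181 L

Q = I·t = 0.04170 A × 89280 s = 3723 C.
n(e⁻) = Q/F = 3723 / 96485 = 0.03859 mol.
4 electrons are transferred per O₂ molecule, so n(O₂) = 0.03859 / 4 = 0.009647 mol.
V = nRT/P = (0.009647 × 8.314 × 313) / (139 × 10³ Pa) = 1.81 × 10⁻⁴ m³ = 0.181 L.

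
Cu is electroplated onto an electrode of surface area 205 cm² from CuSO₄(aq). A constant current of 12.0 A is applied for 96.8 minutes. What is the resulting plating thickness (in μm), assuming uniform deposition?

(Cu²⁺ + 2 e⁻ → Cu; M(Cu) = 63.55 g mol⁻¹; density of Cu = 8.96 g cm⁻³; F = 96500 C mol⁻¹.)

Q = I·t = 12.00 × 5808.0 = 69700 C; n(e⁻) = 0.7222 mol.
n(Cu) = n(e⁻)/2 = 0.3611 mol, so m = 0.3611 × 63.55 = 22.95 g.
Volume = m/ρ = 22.95 / 8.96 = 2.561 cm³.
Thickness = V/A = 2.561 / 205 = 0.0125 cm = 125 μm.

125 μm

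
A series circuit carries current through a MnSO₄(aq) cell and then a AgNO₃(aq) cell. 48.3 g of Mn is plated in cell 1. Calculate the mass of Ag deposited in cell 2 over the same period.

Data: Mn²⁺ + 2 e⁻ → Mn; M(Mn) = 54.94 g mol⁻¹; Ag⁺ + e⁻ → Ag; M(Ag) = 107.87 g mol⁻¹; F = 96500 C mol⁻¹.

190 g

n(Mn) = 48.3 / 54.94 = 0.8791 mol.
Since Mn²⁺ + 2 e⁻ → Mn, n(e⁻) passed = 2 × 0.8791 = 1.758 mol.
Cells in series carry the same charge, so the same 1.758 mol of electrons passes through cell 2.
Ag⁺ + e⁻ → Ag, so n(Ag) = 1.758 / 1 = 1.758 mol.
m(Ag) = 1.758 × 107.87 = 190 g.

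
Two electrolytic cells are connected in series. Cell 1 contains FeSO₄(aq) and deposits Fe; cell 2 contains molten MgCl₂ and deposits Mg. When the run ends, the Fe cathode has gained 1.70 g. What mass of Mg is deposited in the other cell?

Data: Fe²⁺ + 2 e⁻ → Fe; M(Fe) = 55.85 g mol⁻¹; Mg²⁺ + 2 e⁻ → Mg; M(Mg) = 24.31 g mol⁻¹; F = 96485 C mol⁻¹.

n(Fe) = 1.70 / 55.85 = 0.03044 mol.
Since Fe²⁺ + 2 e⁻ → Fe, n(e⁻) passed = 2 × 0.03044 = 0.06088 mol.
Cells in series carry the same charge, so the same 0.06088 mol of electrons passes through cell 2.
Mg²⁺ + 2 e⁻ → Mg, so n(Mg) = 0.06088 / 2 = 0.03044 mol.
m(Mg) = 0.03044 × 24.31 = 0.740 g.

0.740 g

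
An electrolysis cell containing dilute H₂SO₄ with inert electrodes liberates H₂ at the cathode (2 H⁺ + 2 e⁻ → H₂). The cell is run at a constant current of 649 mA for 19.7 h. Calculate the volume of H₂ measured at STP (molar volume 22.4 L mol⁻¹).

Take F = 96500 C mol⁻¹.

Q = I·t = 0.6490 A × 70920 s = 46030 C.
n(e⁻) = Q/F = 46030 / 96500 = 0.4770 mol.
2 electrons are transferred per H₂ molecule, so n(H₂) = 0.4770 / 2 = 0.2385 mol.
V = n × V_m = 0.2385 × 22.4 = 5.34 L.

5.34 L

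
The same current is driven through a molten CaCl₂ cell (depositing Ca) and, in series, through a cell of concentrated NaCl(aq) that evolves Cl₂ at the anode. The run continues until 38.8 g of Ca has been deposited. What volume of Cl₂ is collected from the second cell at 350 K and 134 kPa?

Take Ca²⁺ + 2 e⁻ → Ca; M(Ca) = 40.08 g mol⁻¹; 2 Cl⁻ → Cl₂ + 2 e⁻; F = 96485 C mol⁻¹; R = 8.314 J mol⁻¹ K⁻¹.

n(Ca) = 38.8 / 40.08 = 0.9681 mol, so n(e⁻) = 2 × 0.9681 = 1.936 mol.
The cells are in series, so the same 1.936 mol of electrons passes through the second cell.
2 Cl⁻ → Cl₂ + 2 e⁻ — 2 mol e⁻ per mol Cl₂, so n(Cl₂) = 1.936/2 = 0.9681 mol.
V = nRT/P = (0.9681 × 8.314 × 350) / (134 × 10³) = 0.0210 m³ = 21.0 L.

21.0 L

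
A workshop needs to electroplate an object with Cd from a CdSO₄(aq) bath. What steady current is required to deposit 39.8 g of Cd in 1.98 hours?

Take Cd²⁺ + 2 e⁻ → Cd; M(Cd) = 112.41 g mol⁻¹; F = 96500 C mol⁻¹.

n(Cd) = 39.8 / 112.41 = 0.3541 mol.
n(e⁻) = 2 × 0.3541 = 0.7081 mol.
Q = n(e⁻)·F = 0.7081 × 96500 = 68330 C.
I = Q/t = 68330 / 7128.0 s = 9.59 A.

9.59 A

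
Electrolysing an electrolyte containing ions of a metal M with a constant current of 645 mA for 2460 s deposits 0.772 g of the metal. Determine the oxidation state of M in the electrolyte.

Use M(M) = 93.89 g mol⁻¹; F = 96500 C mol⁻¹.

Q = I·t = 0.6450 A × 2460.0 s = 1587 C, so n(e⁻) = 1587/96500 = 0.01644 mol.
n(M) deposited = 0.772 / 93.89 = 0.008222 mol.
Electrons per atom = n(e⁻)/n(M) = 0.01644 / 0.008222 = 2.00 ≈ 2, so the ion is M²⁺.

+2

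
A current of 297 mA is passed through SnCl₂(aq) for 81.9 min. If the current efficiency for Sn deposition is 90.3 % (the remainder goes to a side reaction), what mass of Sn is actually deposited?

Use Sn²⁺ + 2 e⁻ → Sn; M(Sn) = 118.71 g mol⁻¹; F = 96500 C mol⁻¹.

0.811 g

Q = I·t = 0.2970 × 4914.0 = 1459 C.
n(e⁻) = 1459/96500 = 0.01512 mol; theoretically n(Sn) = 0.01512/2 = 0.007562 mol, m_theo = 0.8977 g.
At 90.3 % efficiency, m_actual = 0.903 × 0.8977 = 0.811 g.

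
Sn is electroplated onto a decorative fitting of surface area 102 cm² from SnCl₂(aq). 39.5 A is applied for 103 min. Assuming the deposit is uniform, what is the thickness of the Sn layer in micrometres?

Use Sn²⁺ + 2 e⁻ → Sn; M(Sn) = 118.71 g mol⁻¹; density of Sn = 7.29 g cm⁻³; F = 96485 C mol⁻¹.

Q = I·t = 39.50 × 6180.0 = 244100 C; n(e⁻) = 2.530 mol.
n(Sn) = n(e⁻)/2 = 1.265 mol, so m = 1.265 × 118.71 = 150.2 g.
Volume = m/ρ = 150.2 / 7.29 = 20.60 cm³.
Thickness = V/A = 20.60 / 102 = 0.202 cm = 2020 μm.

2020 μm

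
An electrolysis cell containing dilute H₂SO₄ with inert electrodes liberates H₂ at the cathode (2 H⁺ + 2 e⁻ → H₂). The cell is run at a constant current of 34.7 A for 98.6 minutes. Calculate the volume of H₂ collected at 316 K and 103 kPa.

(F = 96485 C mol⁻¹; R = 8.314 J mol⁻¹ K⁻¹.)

27.1 L

Q = I·t = 34.70 A × 5916.0 s = 205300 C.
n(e⁻) = Q/F = 205300 / 96485 = 2.128 mol.
2 electrons are transferred per H₂ molecule, so n(H₂) = 2.128 / 2 = 1.064 mol.
V = nRT/P = (1.064 × 8.314 × 316) / (103 × 10³ Pa) = 0.0271 m³ = 27.1 L.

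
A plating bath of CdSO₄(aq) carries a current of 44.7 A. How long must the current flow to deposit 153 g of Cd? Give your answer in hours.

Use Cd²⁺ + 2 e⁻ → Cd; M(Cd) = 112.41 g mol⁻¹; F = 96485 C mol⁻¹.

n(Cd) = m/M = 153 / 112.41 = 1.361 mol.
Each Cd atom requires 2 electrons, so n(e⁻) = 2 × 1.361 = 2.722 mol.
Q = n(e⁻)·F = 2.722 × 96485 = 262600 C.
t = Q/I = 262600 / 44.70 A = 5876 s = 1.63 h.

1.63 h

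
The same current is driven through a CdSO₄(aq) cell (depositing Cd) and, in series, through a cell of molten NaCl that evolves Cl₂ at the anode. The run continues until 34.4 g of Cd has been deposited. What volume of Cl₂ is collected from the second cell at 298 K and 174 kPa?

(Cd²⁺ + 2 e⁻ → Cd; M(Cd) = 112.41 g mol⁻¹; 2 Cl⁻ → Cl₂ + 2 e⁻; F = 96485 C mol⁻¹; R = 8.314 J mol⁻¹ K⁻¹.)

n(Cd) = 34.4 / 112.41 = 0.3060 mol, so n(e⁻) = 2 × 0.3060 = 0.6120 mol.
The cells are in series, so the same 0.6120 mol of electrons passes through the second cell.
2 Cl⁻ → Cl₂ + 2 e⁻ — 2 mol e⁻ per mol Cl₂, so n(Cl₂) = 0.6120/2 = 0.3060 mol.
V = nRT/P = (0.3060 × 8.314 × 298) / (174 × 10³) = 0.00436 m³ = 4.36 L.

4.36 L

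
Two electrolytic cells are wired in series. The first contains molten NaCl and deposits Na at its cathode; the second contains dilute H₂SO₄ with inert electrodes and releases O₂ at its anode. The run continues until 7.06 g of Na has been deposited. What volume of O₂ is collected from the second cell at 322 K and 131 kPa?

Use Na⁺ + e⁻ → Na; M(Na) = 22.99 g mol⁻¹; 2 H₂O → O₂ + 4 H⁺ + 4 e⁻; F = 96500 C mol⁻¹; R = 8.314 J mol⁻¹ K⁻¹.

1.57 L

n(Na) = 7.06 / 22.99 = 0.3071 mol, so n(e⁻) = 1 × 0.3071 = 0.3071 mol.
The cells are in series, so the same 0.3071 mol of electrons passes through the second cell.
2 H₂O → O₂ + 4 H⁺ + 4 e⁻ — 4 mol e⁻ per mol O₂, so n(O₂) = 0.3071/4 = 0.07677 mol.
V = nRT/P = (0.07677 × 8.314 × 322) / (131 × 10³) = 0.00157 m³ = 1.57 L.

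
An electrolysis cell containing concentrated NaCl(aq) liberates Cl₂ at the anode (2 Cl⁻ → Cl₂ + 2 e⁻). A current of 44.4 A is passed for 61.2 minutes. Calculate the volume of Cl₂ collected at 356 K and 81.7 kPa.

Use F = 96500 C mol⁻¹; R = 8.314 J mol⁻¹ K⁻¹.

30.6 L

Q = I·t = 44.40 A × 3672.0 s = 163000 C.
n(e⁻) = Q/F = 163000 / 96500 = 1.690 mol.
2 electrons are transferred per Cl₂ molecule, so n(Cl₂) = 1.690 / 2 = 0.8448 mol.
V = nRT/P = (0.8448 × 8.314 × 356) / (81.7 × 10³ Pa) = 0.0306 m³ = 30.6 L.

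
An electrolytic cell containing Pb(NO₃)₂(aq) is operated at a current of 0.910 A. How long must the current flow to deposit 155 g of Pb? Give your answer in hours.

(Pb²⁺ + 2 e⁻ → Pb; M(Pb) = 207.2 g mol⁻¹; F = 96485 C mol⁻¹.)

n(Pb) = m/M = 155 / 207.2 = 0.7481 mol.
Each Pb atom requires 2 electrons, so n(e⁻) = 2 × 0.7481 = 1.496 mol.
Q = n(e⁻)·F = 1.496 × 96485 = 144400 C.
t = Q/I = 144400 / 0.9100 A = 158600 s = 44.1 h.

44.1 h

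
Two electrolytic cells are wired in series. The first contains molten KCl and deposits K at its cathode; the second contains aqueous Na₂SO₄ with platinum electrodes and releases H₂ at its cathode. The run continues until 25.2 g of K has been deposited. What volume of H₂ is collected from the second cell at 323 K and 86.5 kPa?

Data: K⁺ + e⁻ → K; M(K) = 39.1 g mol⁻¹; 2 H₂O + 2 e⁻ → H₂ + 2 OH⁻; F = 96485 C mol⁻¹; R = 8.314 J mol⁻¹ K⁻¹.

n(K) = 25.2 / 39.1 = 0.6445 mol, so n(e⁻) = 1 × 0.6445 = 0.6445 mol.
The cells are in series, so the same 0.6445 mol of electrons passes through the second cell.
2 H₂O + 2 e⁻ → H₂ + 2 OH⁻ — 2 mol e⁻ per mol H₂, so n(H₂) = 0.6445/2 = 0.3223 mol.
V = nRT/P = (0.3223 × 8.314 × 323) / (86.5 × 10³) = 0.0100 m³ = 10.0 L.

10.0 L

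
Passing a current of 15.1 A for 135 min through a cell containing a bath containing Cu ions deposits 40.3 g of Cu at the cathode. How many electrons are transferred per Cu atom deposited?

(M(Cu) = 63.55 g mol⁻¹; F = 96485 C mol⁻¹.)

Q = I·t = 15.10 A × 8100.0 s = 122300 C, so n(e⁻) = 122300/96485 = 1.268 mol.
n(Cu) deposited = 40.3 / 63.55 = 0.6341 mol.
Electrons per atom = n(e⁻)/n(Cu) = 1.268 / 0.6341 = 2.00 ≈ 2, so the ion is Cu²⁺.

2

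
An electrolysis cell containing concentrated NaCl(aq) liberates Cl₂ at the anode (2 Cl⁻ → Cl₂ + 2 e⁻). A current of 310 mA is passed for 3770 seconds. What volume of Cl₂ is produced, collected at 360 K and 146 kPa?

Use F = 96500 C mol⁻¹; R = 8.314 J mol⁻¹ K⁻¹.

0.124 L

Q = I·t = 0.3100 A × 3770.0 s = 1169 C.
n(e⁻) = Q/F = 1169 / 96500 = 0.01211 mol.
2 electrons are transferred per Cl₂ molecule, so n(Cl₂) = 0.01211 / 2 = 0.006055 mol.
V = nRT/P = (0.006055 × 8.314 × 360) / (146 × 10³ Pa) = 1.24 × 10⁻⁴ m³ = 0.124 L.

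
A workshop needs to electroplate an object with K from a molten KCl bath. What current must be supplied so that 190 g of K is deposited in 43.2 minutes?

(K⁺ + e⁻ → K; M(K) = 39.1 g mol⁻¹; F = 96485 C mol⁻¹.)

181 A

n(K) = 190 / 39.1 = 4.859 mol.
n(e⁻) = 1 × 4.859 = 4.859 mol.
Q = n(e⁻)·F = 4.859 × 96485 = 468900 C.
I = Q/t = 468900 / 2592.0 s = 181 A.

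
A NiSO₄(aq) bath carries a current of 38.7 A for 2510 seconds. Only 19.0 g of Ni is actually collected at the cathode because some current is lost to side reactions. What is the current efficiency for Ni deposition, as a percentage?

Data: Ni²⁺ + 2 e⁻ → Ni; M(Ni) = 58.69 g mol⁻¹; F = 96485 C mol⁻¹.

64.3 %

Q = I·t = 38.70 × 2510.0 = 97140 C; n(e⁻) = 97140/96485 = 1.007 mol.
Theoretical n(Ni) = n(e⁻)/2 = 0.5034 mol, i.e. m_theo = 0.5034 × 58.69 = 29.54 g.
Efficiency = m_actual / m_theo = 19.0 / 29.54 = 64.3 %.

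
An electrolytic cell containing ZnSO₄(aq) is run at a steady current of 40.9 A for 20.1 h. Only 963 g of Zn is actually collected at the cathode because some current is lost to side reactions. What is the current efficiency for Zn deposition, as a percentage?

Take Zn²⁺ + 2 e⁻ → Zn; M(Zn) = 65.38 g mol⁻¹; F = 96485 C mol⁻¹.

Q = I·t = 40.90 × 72360 = 2960000 C; n(e⁻) = 2960000/96485 = 30.67 mol.
Theoretical n(Zn) = n(e⁻)/2 = 15.34 mol, i.e. m_theo = 15.34 × 65.38 = 1003 g.
Efficiency = m_actual / m_theo = 963 / 1003 = 96.0 %.

96.0 %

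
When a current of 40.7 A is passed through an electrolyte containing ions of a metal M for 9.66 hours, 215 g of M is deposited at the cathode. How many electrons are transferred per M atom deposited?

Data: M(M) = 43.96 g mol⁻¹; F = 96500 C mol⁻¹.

Q = I·t = 40.70 A × 34776 s = 1415000 C, so n(e⁻) = 1415000/96500 = 14.67 mol.
n(M) deposited = 215 / 43.96 = 4.891 mol.
Electrons per atom = n(e⁻)/n(M) = 14.67 / 4.891 = 3.00 ≈ 3, so the ion is M³⁺.

3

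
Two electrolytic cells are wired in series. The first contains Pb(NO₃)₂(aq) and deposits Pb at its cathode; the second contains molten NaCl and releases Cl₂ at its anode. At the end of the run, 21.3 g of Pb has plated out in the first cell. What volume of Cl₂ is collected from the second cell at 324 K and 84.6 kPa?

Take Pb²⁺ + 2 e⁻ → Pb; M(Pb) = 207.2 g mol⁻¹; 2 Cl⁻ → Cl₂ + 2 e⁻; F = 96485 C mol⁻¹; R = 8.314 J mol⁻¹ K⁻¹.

n(Pb) = 21.3 / 207.2 = 0.1028 mol, so n(e⁻) = 2 × 0.1028 = 0.2056 mol.
The cells are in series, so the same 0.2056 mol of electrons passes through the second cell.
2 Cl⁻ → Cl₂ + 2 e⁻ — 2 mol e⁻ per mol Cl₂, so n(Cl₂) = 0.2056/2 = 0.1028 mol.
V = nRT/P = (0.1028 × 8.314 × 324) / (84.6 × 10³) = 0.00327 m³ = 3.27 L.

3.27 L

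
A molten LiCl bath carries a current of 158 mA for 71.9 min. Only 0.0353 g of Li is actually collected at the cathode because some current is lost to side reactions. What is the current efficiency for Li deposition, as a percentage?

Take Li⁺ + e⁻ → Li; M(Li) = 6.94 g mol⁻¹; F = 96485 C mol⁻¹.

72.0 %

Q = I·t = 0.1580 × 4314.0 = 681.6 C; n(e⁻) = 681.6/96485 = 0.007064 mol.
Theoretical n(Li) = n(e⁻)/1 = 0.007064 mol, i.e. m_theo = 0.007064 × 6.94 = 0.04903 g.
Efficiency = m_actual / m_theo = 0.0353 / 0.04903 = 72.0 %.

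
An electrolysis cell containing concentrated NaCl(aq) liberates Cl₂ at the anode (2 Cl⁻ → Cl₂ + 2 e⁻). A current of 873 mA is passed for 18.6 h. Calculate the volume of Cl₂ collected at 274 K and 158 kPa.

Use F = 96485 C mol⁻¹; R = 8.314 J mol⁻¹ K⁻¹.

Q = I·t = 0.8730 A × 66960 s = 58460 C.
n(e⁻) = Q/F = 58460 / 96485 = 0.6059 mol.
2 electrons are transferred per Cl₂ molecule, so n(Cl₂) = 0.6059 / 2 = 0.3029 mol.
V = nRT/P = (0.3029 × 8.314 × 274) / (158 × 10³ Pa) = 0.00437 m³ = 4.37 L.

4.37 L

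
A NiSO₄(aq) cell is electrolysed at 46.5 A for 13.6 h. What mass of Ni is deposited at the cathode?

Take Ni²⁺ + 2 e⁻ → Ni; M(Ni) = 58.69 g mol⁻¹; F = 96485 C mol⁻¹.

692 g

Q = I·t = 46.50 A × 48960 s = 2277000 C.
n(e⁻) = Q/F = 2277000 / 96485 = 23.60 mol.
Ni²⁺ + 2 e⁻ → Ni, so n(Ni) = n(e⁻)/2 = 11.80 mol.
m = n·M = 11.80 × 58.69 = 692 g.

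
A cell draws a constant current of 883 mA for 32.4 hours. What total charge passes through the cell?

Q = I·t = 0.8830 A × 116640 s = 1.03 × 10⁵ C.

1.03 × 10⁵ C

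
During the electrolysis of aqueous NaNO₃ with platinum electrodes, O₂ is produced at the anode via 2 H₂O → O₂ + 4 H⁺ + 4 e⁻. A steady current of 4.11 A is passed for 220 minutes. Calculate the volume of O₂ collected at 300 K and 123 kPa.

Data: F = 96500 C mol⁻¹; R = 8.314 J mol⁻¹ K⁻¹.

Q = I·t = 4.110 A × 13200 s = 54250 C.
n(e⁻) = Q/F = 54250 / 96500 = 0.5622 mol.
4 electrons are transferred per O₂ molecule, so n(O₂) = 0.5622 / 4 = 0.1405 mol.
V = nRT/P = (0.1405 × 8.314 × 300) / (123 × 10³ Pa) = 0.00285 m³ = 2.85 L.

2.85 L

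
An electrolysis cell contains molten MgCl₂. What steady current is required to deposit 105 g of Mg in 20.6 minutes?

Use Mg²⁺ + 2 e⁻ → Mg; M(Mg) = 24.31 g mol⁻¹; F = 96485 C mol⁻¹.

n(Mg) = 105 / 24.31 = 4.319 mol.
n(e⁻) = 2 × 4.319 = 8.638 mol.
Q = n(e⁻)·F = 8.638 × 96485 = 833500 C.
I = Q/t = 833500 / 1236.0 s = 674 A.

674 A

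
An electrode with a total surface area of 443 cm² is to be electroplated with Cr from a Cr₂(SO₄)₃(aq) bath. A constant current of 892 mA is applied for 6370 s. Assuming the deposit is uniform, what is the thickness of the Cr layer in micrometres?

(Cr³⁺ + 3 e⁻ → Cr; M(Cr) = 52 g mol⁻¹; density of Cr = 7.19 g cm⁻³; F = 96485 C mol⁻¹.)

3.20 μm

Q = I·t = 0.8920 × 6370.0 = 5682 C; n(e⁻) = 0.05889 mol.
n(Cr) = n(e⁻)/3 = 0.01963 mol, so m = 0.01963 × 52 = 1.021 g.
Volume = m/ρ = 1.021 / 7.19 = 0.1420 cm³.
Thickness = V/A = 0.1420 / 443 = 3.20 × 10⁻⁴ cm = 3.20 μm.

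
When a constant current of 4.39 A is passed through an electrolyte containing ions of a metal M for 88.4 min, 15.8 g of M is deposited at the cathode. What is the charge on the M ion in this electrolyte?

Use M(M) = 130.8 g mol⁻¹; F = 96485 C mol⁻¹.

Q = I·t = 4.390 A × 5304.0 s = 23280 C, so n(e⁻) = 23280/96485 = 0.2413 mol.
n(M) deposited = 15.8 / 130.8 = 0.1208 mol.
Electrons per atom = n(e⁻)/n(M) = 0.2413 / 0.1208 = 2.00 ≈ 2, so the ion is M²⁺.

+2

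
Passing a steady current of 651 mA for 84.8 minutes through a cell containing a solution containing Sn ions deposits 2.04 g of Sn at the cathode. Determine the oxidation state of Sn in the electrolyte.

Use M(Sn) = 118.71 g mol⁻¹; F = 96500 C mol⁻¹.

+2

Q = I·t = 0.6510 A × 5088.0 s = 3312 C, so n(e⁻) = 3312/96500 = 0.03432 mol.
n(Sn) deposited = 2.04 / 118.71 = 0.01718 mol.
Electrons per atom = n(e⁻)/n(Sn) = 0.03432 / 0.01718 = 2.00 ≈ 2, so the ion is Sn²⁺.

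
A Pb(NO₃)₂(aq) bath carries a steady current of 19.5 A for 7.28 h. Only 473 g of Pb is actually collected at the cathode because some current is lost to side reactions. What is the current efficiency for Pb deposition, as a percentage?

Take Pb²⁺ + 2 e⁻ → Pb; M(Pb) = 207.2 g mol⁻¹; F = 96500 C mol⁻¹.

Q = I·t = 19.50 × 26208 = 511100 C; n(e⁻) = 511100/96500 = 5.296 mol.
Theoretical n(Pb) = n(e⁻)/2 = 2.648 mol, i.e. m_theo = 2.648 × 207.2 = 548.7 g.
Efficiency = m_actual / m_theo = 473 / 548.7 = 86.2 %.

86.2 %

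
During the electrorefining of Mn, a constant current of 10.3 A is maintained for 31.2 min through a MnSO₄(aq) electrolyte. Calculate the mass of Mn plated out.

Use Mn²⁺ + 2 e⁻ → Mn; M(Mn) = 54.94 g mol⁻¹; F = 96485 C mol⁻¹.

Q = I·t = 10.30 A × 1872.0 s = 19280 C.
n(e⁻) = Q/F = 19280 / 96485 = 0.1998 mol.
Mn²⁺ + 2 e⁻ → Mn, so n(Mn) = n(e⁻)/2 = 0.09992 mol.
m = n·M = 0.09992 × 54.94 = 5.49 g.

5.49 g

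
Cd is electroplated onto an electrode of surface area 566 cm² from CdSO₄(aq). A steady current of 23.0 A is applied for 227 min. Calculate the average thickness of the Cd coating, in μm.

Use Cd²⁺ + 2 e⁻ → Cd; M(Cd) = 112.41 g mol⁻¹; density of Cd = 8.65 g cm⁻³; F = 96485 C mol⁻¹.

Q = I·t = 23.00 × 13620 = 313300 C; n(e⁻) = 3.247 mol.
n(Cd) = n(e⁻)/2 = 1.623 mol, so m = 1.623 × 112.41 = 182.5 g.
Volume = m/ρ = 182.5 / 8.65 = 21.10 cm³.
Thickness = V/A = 21.10 / 566 = 0.0373 cm = 373 μm.

373 μm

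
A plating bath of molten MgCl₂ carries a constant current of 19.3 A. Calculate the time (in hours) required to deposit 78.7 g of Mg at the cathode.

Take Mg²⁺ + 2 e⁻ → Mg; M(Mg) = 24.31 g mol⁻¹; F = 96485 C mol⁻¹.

n(Mg) = m/M = 78.7 / 24.31 = 3.237 mol.
Each Mg atom requires 2 electrons, so n(e⁻) = 2 × 3.237 = 6.475 mol.
Q = n(e⁻)·F = 6.475 × 96485 = 624700 C.
t = Q/I = 624700 / 19.30 A = 32370 s = 8.99 h.

8.99 h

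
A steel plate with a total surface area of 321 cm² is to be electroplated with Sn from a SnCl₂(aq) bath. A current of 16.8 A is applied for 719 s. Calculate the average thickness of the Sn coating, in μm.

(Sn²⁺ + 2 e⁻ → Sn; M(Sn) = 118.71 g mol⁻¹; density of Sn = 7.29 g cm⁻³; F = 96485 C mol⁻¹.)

31.8 μm

Q = I·t = 16.80 × 719.00 = 12080 C; n(e⁻) = 0.1252 mol.
n(Sn) = n(e⁻)/2 = 0.06260 mol, so m = 0.06260 × 118.71 = 7.431 g.
Volume = m/ρ = 7.431 / 7.29 = 1.019 cm³.
Thickness = V/A = 1.019 / 321 = 0.00318 cm = 31.8 μm.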